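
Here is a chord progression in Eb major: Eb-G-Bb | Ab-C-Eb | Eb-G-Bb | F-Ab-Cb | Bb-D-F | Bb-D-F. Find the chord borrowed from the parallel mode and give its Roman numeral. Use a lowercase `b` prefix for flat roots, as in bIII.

ii°

In Eb major the diatonic chords are Eb, Fm, Gm, Ab, Bb, Cm, Ddim. Eb–G–Bb = Eb, Ab–C–Eb = Ab and Bb–D–F = Bb all belong to that set. But F–Ab–Cb is foreign: the diatonic ii on degree 2 is Fm, whereas Fdim comes from Eb minor. It is labeled ii°.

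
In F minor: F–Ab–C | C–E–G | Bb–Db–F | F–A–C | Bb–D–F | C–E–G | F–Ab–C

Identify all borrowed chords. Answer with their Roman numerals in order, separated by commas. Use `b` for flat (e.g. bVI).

F minor has the diatonic set Fm, Gdim, Ab, Bbm, C, Db, Eb (with V from harmonic minor). F–Ab–C = Fm, C–E–G = C and Bb–Db–F = Bbm are all diatonic. F–A–C doesn't fit — on degree 1 F minor would have Fm (i). F is the degree-1 chord of F major, so it is the borrowed I. Bb–D–F is not: scale degree 4 in F minor carries Bbm (iv). In F major the chord on that degree is Bb, so here it functions as IV, borrowed from the parallel major.

I, IV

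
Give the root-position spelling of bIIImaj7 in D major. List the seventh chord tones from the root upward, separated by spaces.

Scale degree 3 in D major is F#. bIIImaj7 uses the lowered form, F, taken from D minor. Building the major-seventh chord from the parallel minor on F: F–A–C–E.

F A C E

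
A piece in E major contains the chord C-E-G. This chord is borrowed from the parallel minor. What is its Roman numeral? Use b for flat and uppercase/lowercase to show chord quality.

C is the lowered form of scale degree 6 in E major (the diatonic degree 6 is C#). C–E–G is a major chord — the form found in E minor, not the diatonic vi (C#m). Borrowed into E major it is written bVI.

bVI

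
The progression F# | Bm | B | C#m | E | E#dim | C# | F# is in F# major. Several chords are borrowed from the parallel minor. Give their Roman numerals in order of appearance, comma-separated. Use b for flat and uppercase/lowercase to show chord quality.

iv, v, bVII

F# major has the diatonic set F#, G#m, A#m, B, C#, D#m, E#dim. Of the given chords, F#, B, E#dim and C# are diatonic. Bm (B–D–F#) doesn't fit — on degree 4 F# major would have B (IV). Bm is the degree-4 chord of F# minor, so it is the borrowed iv. C#m (C#–E–G#) doesn't fit — on degree 5 F# major would have C# (V). C#m is the degree-5 chord of F# minor, so it is the borrowed v. E (E–G#–B) doesn't fit — on degree 7 F# major would have E#dim (vii°). E is the degree-7 chord of F# minor, so it is the borrowed bVII.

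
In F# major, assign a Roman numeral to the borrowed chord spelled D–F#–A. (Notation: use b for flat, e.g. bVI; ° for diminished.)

In F# major scale degree 6 is D#; D is its lowered form, from F# minor. The diatonic chord on degree 6 would be D#m (vi), but D–F#–A is the major chord from F# minor. As a borrowed chord it is labeled bVI.

bVI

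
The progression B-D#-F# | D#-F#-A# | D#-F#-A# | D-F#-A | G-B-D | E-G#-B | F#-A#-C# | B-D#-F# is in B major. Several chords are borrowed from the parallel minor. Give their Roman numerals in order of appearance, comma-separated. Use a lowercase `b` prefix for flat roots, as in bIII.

In B major the diatonic chords are B, C#m, D#m, E, F#, G#m, A#dim. B–D#–F# = B, D#–F#–A# = D#m, E–G#–B = E and F#–A#–C# = F# are all diatonic. D–F#–A is not: scale degree 3 in B major carries D#m (iii). In B minor the chord on that degree is D, so here it functions as bIII, borrowed from the parallel minor. G–B–D doesn't fit — on degree 6 B major would have G#m (vi). G is the degree-6 chord of B minor, so it is the borrowed bVI.

bIII, bVI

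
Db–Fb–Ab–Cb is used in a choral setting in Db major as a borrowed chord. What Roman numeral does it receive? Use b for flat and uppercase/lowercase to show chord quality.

i7

The root Db is the diatonic 1st degree of Db major; the borrowing shows in the chord quality. Db–Fb–Ab–Cb is a minor-seventh chord — the form found in Db minor, not the diatonic I (Db). Borrowed into Db major it is written i7.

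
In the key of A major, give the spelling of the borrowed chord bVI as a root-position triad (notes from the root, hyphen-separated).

bVI is built on the lowered scale degree 6. In A major degree 6 is F#; lowered it becomes F. Building the major chord from the parallel minor on F: F–A–C.

F-A-C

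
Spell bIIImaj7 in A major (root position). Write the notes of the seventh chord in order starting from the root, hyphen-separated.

bIIImaj7 is built on the lowered scale degree 3. In A major degree 3 is C#; lowered it becomes C. Building the major-seventh chord from the parallel minor on C: C–E–G–B.

C-E-G-B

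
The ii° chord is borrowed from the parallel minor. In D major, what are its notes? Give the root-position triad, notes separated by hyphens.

ii° is built on scale degree 2, which is E in both D major and its parallel. Building the diminished chord from the parallel minor on E: E–G–Bb.

E-G-Bb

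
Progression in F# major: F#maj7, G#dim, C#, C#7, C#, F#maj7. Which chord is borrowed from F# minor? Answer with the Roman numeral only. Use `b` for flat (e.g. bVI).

ii°

The diatonic triads in F# major are F#, G#m, A#m, B, C#, D#m, E#dim. F#maj7, C# and C#7 all belong to that set. G#dim (G#–B–D) is not: scale degree 2 in F# major carries G#m (ii). In F# minor the chord on that degree is G#dim, so here it functions as ii°, borrowed from the parallel minor.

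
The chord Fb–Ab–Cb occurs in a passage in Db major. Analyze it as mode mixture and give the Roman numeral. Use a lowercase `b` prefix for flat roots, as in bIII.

bIII

In Db major scale degree 3 is F; Fb is its lowered form, from Db minor. Fb–Ab–Cb is a major chord — the form found in Db minor, not the diatonic iii (Fm). Borrowed into Db major it is written bIII.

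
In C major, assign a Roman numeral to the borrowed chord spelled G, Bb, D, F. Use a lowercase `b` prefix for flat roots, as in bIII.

The root G is the diatonic 5th degree of C major; the borrowing shows in the chord quality. Diatonically C major has G (V) on that degree; G–Bb–D–F is instead the minor-seventh chord native to C minor, so it takes the label v7.

v7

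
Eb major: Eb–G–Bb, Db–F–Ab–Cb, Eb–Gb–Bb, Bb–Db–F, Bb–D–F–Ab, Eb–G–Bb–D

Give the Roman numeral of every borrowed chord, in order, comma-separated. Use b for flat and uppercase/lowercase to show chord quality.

bVII7, i, v

Eb major has the diatonic set Eb, Fm, Gm, Ab, Bb, Cm, Ddim. Of the given chords, Eb–G–Bb = Eb, Bb–D–F–Ab = Bb7 and Eb–G–Bb–D = Ebmaj7 are diatonic. But Db–F–Ab–Cb is foreign: the diatonic vii° on degree 7 is Ddim, whereas Db7 comes from Eb minor. It is labeled bVII7. Eb–Gb–Bb is not: scale degree 1 in Eb major carries Eb (I). In Eb minor the chord on that degree is Ebm, so here it functions as i, borrowed from the parallel minor. Bb–Db–F is not: scale degree 5 in Eb major carries Bb (V). In Eb minor the chord on that degree is Bbm, so here it functions as v, borrowed from the parallel minor.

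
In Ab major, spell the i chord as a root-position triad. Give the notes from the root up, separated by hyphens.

The root, Ab, is scale degree 1 — the same note in Ab major and Ab minor; only the chord quality changes. Building the minor chord from the parallel minor on Ab: Ab–Cb–Eb.

Ab-Cb-Eb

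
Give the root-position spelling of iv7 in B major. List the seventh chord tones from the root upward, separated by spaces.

iv7 is built on scale degree 4, which is E in both B major and its parallel. Building the minor-seventh chord from the parallel minor on E: E–G–B–D.

E G B D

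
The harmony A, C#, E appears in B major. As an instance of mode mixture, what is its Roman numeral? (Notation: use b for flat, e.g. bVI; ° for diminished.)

bVII

The root A is the lowered 7th scale degree — diatonically B major has A# there. A–C#–E is a major chord — the form found in B minor, not the diatonic vii° (A#dim). Borrowed into B major it is written bVII.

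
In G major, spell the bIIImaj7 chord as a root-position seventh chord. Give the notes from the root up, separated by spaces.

Bb D F A

Scale degree 3 in G major is B. bIIImaj7 uses the lowered form, Bb, taken from G minor. Stacking thirds in G minor on Bb gives Bb–D–F–A.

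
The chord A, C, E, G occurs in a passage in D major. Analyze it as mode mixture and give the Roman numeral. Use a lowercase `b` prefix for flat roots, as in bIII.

The root A is the diatonic 5th degree of D major; the borrowing shows in the chord quality. Diatonically D major has A (V) on that degree; A–C–E–G is instead the minor-seventh chord native to D minor, so it takes the label v7.

v7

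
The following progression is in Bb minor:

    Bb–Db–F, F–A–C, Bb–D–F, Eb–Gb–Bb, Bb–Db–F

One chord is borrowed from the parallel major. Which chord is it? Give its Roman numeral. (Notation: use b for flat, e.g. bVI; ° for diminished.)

I

The diatonic triads in Bb minor (with V from harmonic minor) are Bbm, Cdim, Db, Ebm, F, Gb, Ab. Bb–Db–F = Bbm, F–A–C = F and Eb–Gb–Bb = Ebm are all diatonic. Bb–D–F doesn't fit — on degree 1 Bb minor would have Bbm (i). Bb is the degree-1 chord of Bb major, so it is the borrowed I.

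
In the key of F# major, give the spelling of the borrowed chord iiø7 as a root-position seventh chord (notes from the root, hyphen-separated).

iiø7 is built on scale degree 2, which is G# in both F# major and its parallel. Stacking thirds in F# minor on G# gives G#–B–D–F#.

G#-B-D-F#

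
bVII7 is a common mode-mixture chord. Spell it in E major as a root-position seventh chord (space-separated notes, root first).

Scale degree 7 in E major is D#. bVII7 uses the lowered form, D, taken from E minor. Stacking thirds in E minor on D gives D–F#–A–C.

D F# A C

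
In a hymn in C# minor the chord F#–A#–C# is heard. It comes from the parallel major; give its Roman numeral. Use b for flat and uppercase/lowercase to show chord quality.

IV

The root F# is the diatonic 4th degree of C# minor; the borrowing shows in the chord quality. The diatonic chord on degree 4 would be F#m (iv), but F#–A#–C# is the major chord from C# major. As a borrowed chord it is labeled IV.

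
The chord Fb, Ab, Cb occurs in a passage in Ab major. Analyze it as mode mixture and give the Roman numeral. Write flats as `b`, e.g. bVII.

bVI

In Ab major scale degree 6 is F; Fb is its lowered form, from Ab minor. The diatonic chord on degree 6 would be Fm (vi), but Fb–Ab–Cb is the major chord from Ab minor. As a borrowed chord it is labeled bVI.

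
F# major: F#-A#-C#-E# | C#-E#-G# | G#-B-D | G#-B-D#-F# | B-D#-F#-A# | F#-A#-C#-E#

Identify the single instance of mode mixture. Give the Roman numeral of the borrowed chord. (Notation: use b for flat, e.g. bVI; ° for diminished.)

F# major has the diatonic set F#, G#m, A#m, B, C#, D#m, E#dim. F#–A#–C#–E# = F#maj7, C#–E#–G# = C#, G#–B–D#–F# = G#m7 and B–D#–F#–A# = Bmaj7 are all diatonic. G#–B–D is not: scale degree 2 in F# major carries G#m (ii). In F# minor the chord on that degree is G#dim, so here it functions as ii°, borrowed from the parallel minor.

ii°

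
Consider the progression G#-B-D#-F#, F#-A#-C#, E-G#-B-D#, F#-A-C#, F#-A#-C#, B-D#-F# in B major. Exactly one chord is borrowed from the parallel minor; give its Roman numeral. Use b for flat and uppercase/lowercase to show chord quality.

v

The diatonic triads in B major are B, C#m, D#m, E, F#, G#m, A#dim. Of the given chords, G#–B–D#–F# = G#m7, F#–A#–C# = F#, E–G#–B–D# = Emaj7 and B–D#–F# = B are diatonic. F#–A–C# doesn't fit — on degree 5 B major would have F# (V). F#m is the degree-5 chord of B minor, so it is the borrowed v.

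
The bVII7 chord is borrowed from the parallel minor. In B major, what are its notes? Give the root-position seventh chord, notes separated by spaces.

A C# E G

The root of bVII7 is the lowered 7th degree: A# becomes A. Building the dominant-seventh chord from the parallel minor on A: A–C#–E–G.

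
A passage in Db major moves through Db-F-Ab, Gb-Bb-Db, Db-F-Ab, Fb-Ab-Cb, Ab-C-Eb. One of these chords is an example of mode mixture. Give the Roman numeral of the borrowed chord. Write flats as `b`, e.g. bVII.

Db major has the diatonic set Db, Ebm, Fm, Gb, Ab, Bbm, Cdim. Db–F–Ab = Db, Gb–Bb–Db = Gb and Ab–C–Eb = Ab all belong to that set. Fb–Ab–Cb is not: scale degree 3 in Db major carries Fm (iii). In Db minor the chord on that degree is Fb, so here it functions as bIII, borrowed from the parallel minor.

bIII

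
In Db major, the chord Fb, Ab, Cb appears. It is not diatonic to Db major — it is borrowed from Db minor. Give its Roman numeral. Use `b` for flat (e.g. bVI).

In Db major scale degree 3 is F; Fb is its lowered form, from Db minor. The diatonic chord on degree 3 would be Fm (iii), but Fb–Ab–Cb is the major chord from Db minor. As a borrowed chord it is labeled bIII.

bIII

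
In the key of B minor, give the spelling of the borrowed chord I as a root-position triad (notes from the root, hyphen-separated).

B-D#-F#

I is built on scale degree 1, which is B in both B minor and its parallel. Stacking thirds in B major on B gives B–D#–F#.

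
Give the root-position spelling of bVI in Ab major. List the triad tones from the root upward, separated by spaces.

Scale degree 6 in Ab major is F. bVI uses the lowered form, Fb, taken from Ab minor. Building the major chord from the parallel minor on Fb: Fb–Ab–Cb.

Fb Ab Cb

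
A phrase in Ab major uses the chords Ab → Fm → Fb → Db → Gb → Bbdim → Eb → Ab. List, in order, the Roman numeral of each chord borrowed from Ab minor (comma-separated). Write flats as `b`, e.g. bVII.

bVI, bVII, ii°

The diatonic triads in Ab major are Ab, Bbm, Cm, Db, Eb, Fm, Gdim. Ab, Fm, Db and Eb all belong to that set. Fb (Fb–Ab–Cb) doesn't fit — on degree 6 Ab major would have Fm (vi). Fb is the degree-6 chord of Ab minor, so it is the borrowed bVI. But Gb (Gb–Bb–Db) is foreign: the diatonic vii° on degree 7 is Gdim, whereas Gb comes from Ab minor. It is labeled bVII. But Bbdim (Bb–Db–Fb) is foreign: the diatonic ii on degree 2 is Bbm, whereas Bbdim comes from Ab minor. It is labeled ii°.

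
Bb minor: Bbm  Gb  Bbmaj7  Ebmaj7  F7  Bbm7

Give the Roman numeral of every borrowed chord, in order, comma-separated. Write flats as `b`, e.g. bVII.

In Bb minor (with V from harmonic minor) the diatonic chords are Bbm, Cdim, Db, Ebm, F, Gb, Ab. Bbm, Gb, F7 and Bbm7 all belong to that set. But Bbmaj7 (Bb–D–F–A) is foreign: the diatonic i on degree 1 is Bbm, whereas Bbmaj7 comes from Bb major. It is labeled Imaj7. Ebmaj7 (Eb–G–Bb–D) doesn't fit — on degree 4 Bb minor would have Ebm (iv). Ebmaj7 is the degree-4 chord of Bb major, so it is the borrowed IVmaj7.

Imaj7, IVmaj7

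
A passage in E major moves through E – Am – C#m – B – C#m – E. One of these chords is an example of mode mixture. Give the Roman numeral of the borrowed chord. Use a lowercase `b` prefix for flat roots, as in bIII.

iv

E major has the diatonic set E, F#m, G#m, A, B, C#m, D#dim. Of the given chords, E, C#m and B are diatonic. But Am (A–C–E) is foreign: the diatonic IV on degree 4 is A, whereas Am comes from E minor. It is labeled iv.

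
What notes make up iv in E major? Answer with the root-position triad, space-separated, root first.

iv is built on scale degree 4, which is A in both E major and its parallel. In E minor the chord on A is A–C–E.

A C E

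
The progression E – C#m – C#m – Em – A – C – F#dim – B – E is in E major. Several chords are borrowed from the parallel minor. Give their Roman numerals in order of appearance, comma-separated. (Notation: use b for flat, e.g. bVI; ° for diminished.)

E major has the diatonic set E, F#m, G#m, A, B, C#m, D#dim. E, C#m, A and B all belong to that set. But Em (E–G–B) is foreign: the diatonic I on degree 1 is E, whereas Em comes from E minor. It is labeled i. C (C–E–G) is not: scale degree 6 in E major carries C#m (vi). In E minor the chord on that degree is C, so here it functions as bVI, borrowed from the parallel minor. F#dim (F#–A–C) doesn't fit — on degree 2 E major would have F#m (ii). F#dim is the degree-2 chord of E minor, so it is the borrowed ii°.

i, bVI, ii°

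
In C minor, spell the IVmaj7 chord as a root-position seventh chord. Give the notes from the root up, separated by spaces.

The root, F, is scale degree 4 — the same note in C minor and C major; only the chord quality changes. In C major the chord on F is F–A–C–E.

F A C E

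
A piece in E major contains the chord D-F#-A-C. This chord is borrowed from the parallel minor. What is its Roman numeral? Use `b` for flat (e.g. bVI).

D is the lowered form of scale degree 7 in E major (the diatonic degree 7 is D#). D–F#–A–C is a dominant-seventh chord — the form found in E minor, not the diatonic vii° (D#dim). Borrowed into E major it is written bVII7.

bVII7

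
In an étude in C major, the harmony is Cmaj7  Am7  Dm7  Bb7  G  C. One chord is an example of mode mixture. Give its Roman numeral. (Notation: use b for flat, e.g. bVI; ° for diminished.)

C major has the diatonic set C, Dm, Em, F, G, Am, Bdim. Of the given chords, Cmaj7, Am7, Dm7, G and C are diatonic. Bb7 (Bb–D–F–Ab) is not: scale degree 7 in C major carries Bdim (vii°). In C minor the chord on that degree is Bb7, so here it functions as bVII7, borrowed from the parallel minor.

bVII7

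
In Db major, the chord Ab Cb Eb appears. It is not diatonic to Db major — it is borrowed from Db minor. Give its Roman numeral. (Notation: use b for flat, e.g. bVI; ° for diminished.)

v

Ab is scale degree 5 in Db major. Diatonically Db major has Ab (V) on that degree; Ab–Cb–Eb is instead the minor chord native to Db minor, so it takes the label v.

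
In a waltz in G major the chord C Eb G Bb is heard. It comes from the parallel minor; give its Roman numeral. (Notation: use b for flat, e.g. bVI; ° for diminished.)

The root C is the diatonic 4th degree of G major; the borrowing shows in the chord quality. Diatonically G major has C (IV) on that degree; C–Eb–G–Bb is instead the minor-seventh chord native to G minor, so it takes the label iv7.

iv7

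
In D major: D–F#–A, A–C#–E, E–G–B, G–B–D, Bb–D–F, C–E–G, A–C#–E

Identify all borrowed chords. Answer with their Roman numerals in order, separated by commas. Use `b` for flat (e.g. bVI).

bVI, bVII

In D major the diatonic chords are D, Em, F#m, G, A, Bm, C#dim. Of the given chords, D–F#–A = D, A–C#–E = A, E–G–B = Em and G–B–D = G are diatonic. But Bb–D–F is foreign: the diatonic vi on degree 6 is Bm, whereas Bb comes from D minor. It is labeled bVI. But C–E–G is foreign: the diatonic vii° on degree 7 is C#dim, whereas C comes from D minor. It is labeled bVII.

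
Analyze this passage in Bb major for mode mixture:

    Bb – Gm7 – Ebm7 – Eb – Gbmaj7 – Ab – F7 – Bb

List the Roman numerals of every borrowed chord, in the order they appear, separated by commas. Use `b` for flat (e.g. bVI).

iv7, bVImaj7, bVII

In Bb major the diatonic chords are Bb, Cm, Dm, Eb, F, Gm, Adim. Bb, Gm7, Eb and F7 are all diatonic. Ebm7 (Eb–Gb–Bb–Db) doesn't fit — on degree 4 Bb major would have Eb (IV). Ebm7 is the degree-4 chord of Bb minor, so it is the borrowed iv7. Gbmaj7 (Gb–Bb–Db–F) doesn't fit — on degree 6 Bb major would have Gm (vi). Gbmaj7 is the degree-6 chord of Bb minor, so it is the borrowed bVImaj7. Ab (Ab–C–Eb) is not: scale degree 7 in Bb major carries Adim (vii°). In Bb minor the chord on that degree is Ab, so here it functions as bVII, borrowed from the parallel minor.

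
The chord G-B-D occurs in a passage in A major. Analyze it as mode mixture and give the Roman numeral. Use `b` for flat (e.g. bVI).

bVII

In A major scale degree 7 is G#; G is its lowered form, from A minor. The diatonic chord on degree 7 would be G#dim (vii°), but G–B–D is the major chord from A minor. As a borrowed chord it is labeled bVII.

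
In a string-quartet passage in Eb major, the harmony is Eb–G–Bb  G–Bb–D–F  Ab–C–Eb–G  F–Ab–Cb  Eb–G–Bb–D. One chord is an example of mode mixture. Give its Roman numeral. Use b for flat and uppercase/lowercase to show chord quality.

ii°

In Eb major the diatonic chords are Eb, Fm, Gm, Ab, Bb, Cm, Ddim. Of the given chords, Eb–G–Bb = Eb, G–Bb–D–F = Gm7, Ab–C–Eb–G = Abmaj7 and Eb–G–Bb–D = Ebmaj7 are diatonic. F–Ab–Cb doesn't fit — on degree 2 Eb major would have Fm (ii). Fdim is the degree-2 chord of Eb minor, so it is the borrowed ii°.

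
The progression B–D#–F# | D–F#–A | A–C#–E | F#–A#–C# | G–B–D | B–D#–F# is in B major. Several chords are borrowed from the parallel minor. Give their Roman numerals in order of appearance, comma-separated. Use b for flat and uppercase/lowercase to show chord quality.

The diatonic triads in B major are B, C#m, D#m, E, F#, G#m, A#dim. Of the given chords, B–D#–F# = B and F#–A#–C# = F# are diatonic. D–F#–A is not: scale degree 3 in B major carries D#m (iii). In B minor the chord on that degree is D, so here it functions as bIII, borrowed from the parallel minor. But A–C#–E is foreign: the diatonic vii° on degree 7 is A#dim, whereas A comes from B minor. It is labeled bVII. But G–B–D is foreign: the diatonic vi on degree 6 is G#m, whereas G comes from B minor. It is labeled bVI.

bIII, bVII, bVI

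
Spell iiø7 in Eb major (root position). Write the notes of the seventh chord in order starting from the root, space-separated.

iiø7 is built on scale degree 2, which is F in both Eb major and its parallel. Stacking thirds in Eb minor on F gives F–Ab–Cb–Eb.

F Ab Cb Eb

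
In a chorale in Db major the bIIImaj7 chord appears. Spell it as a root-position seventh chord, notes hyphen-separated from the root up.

Fb-Ab-Cb-Eb

bIIImaj7 is built on the lowered scale degree 3. In Db major degree 3 is F; lowered it becomes Fb. Stacking thirds in Db minor on Fb gives Fb–Ab–Cb–Eb.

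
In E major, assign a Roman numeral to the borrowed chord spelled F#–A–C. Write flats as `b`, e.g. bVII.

ii°

The root F# is the diatonic 2nd degree of E major; the borrowing shows in the chord quality. F#–A–C is a diminished chord — the form found in E minor, not the diatonic ii (F#m). Borrowed into E major it is written ii°.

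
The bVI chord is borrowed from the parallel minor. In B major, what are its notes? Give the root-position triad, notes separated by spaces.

G B D

Scale degree 6 in B major is G#. bVI uses the lowered form, G, taken from B minor. In B minor the chord on G is G–B–D.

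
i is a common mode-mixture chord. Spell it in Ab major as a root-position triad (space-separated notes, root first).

The root, Ab, is scale degree 1 — the same note in Ab major and Ab minor; only the chord quality changes. In Ab minor the chord on Ab is Ab–Cb–Eb.

Ab Cb Eb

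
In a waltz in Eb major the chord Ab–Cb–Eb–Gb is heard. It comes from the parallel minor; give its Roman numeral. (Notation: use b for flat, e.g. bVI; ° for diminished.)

iv7

Ab is scale degree 4 in Eb major. Diatonically Eb major has Ab (IV) on that degree; Ab–Cb–Eb–Gb is instead the minor-seventh chord native to Eb minor, so it takes the label iv7.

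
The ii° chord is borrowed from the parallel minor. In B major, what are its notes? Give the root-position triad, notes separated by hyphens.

ii° is built on scale degree 2, which is C# in both B major and its parallel. Building the diminished chord from the parallel minor on C#: C#–E–G.

C#-E-G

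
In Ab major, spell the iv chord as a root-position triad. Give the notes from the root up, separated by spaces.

iv is built on scale degree 4, which is Db in both Ab major and its parallel. Building the minor chord from the parallel minor on Db: Db–Fb–Ab.

Db Fb Ab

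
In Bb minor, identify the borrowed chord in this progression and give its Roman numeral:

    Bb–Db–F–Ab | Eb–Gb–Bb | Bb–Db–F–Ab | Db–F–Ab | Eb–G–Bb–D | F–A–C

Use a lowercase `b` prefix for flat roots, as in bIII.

Bb minor has the diatonic set Bbm, Cdim, Db, Ebm, F, Gb, Ab (with V from harmonic minor). Of the given chords, Bb–Db–F–Ab = Bbm7, Eb–Gb–Bb = Ebm, Db–F–Ab = Db and F–A–C = F are diatonic. But Eb–G–Bb–D is foreign: the diatonic iv on degree 4 is Ebm, whereas Ebmaj7 comes from Bb major. It is labeled IVmaj7.

IVmaj7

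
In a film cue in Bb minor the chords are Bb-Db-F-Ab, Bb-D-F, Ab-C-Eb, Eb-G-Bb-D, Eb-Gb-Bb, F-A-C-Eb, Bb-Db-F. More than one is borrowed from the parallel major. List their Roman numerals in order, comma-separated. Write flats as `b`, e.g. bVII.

I, IVmaj7

The diatonic triads in Bb minor (with V from harmonic minor) are Bbm, Cdim, Db, Ebm, F, Gb, Ab. Bb–Db–F–Ab = Bbm7, Ab–C–Eb = Ab, Eb–Gb–Bb = Ebm, F–A–C–Eb = F7 and Bb–Db–F = Bbm are all diatonic. But Bb–D–F is foreign: the diatonic i on degree 1 is Bbm, whereas Bb comes from Bb major. It is labeled I. Eb–G–Bb–D is not: scale degree 4 in Bb minor carries Ebm (iv). In Bb major the chord on that degree is Ebmaj7, so here it functions as IVmaj7, borrowed from the parallel major.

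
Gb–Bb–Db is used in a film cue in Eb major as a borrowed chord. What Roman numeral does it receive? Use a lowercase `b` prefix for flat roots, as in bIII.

Gb is the lowered form of scale degree 3 in Eb major (the diatonic degree 3 is G). The diatonic chord on degree 3 would be Gm (iii), but Gb–Bb–Db is the major chord from Eb minor. As a borrowed chord it is labeled bIII.

bIII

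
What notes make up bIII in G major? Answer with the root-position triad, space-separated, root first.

Bb D F

Scale degree 3 in G major is B. bIII uses the lowered form, Bb, taken from G minor. Building the major chord from the parallel minor on Bb: Bb–D–F.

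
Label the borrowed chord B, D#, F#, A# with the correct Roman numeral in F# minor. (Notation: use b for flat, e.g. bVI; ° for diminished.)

The root B is the diatonic 4th degree of F# minor; the borrowing shows in the chord quality. Diatonically F# minor has Bm (iv) on that degree; B–D#–F#–A# is instead the major-seventh chord native to F# major, so it takes the label IVmaj7.

IVmaj7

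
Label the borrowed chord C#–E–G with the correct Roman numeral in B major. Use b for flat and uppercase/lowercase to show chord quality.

The root C# is the diatonic 2nd degree of B major; the borrowing shows in the chord quality. Diatonically B major has C#m (ii) on that degree; C#–E–G is instead the diminished chord native to B minor, so it takes the label ii°.

ii°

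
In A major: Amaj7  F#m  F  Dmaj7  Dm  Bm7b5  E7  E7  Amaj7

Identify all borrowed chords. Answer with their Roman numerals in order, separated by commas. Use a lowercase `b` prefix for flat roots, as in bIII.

In A major the diatonic chords are A, Bm, C#m, D, E, F#m, G#dim. Amaj7, F#m, Dmaj7 and E7 are all diatonic. F (F–A–C) doesn't fit — on degree 6 A major would have F#m (vi). F is the degree-6 chord of A minor, so it is the borrowed bVI. But Dm (D–F–A) is foreign: the diatonic IV on degree 4 is D, whereas Dm comes from A minor. It is labeled iv. Bm7b5 (B–D–F–A) is not: scale degree 2 in A major carries Bm (ii). In A minor the chord on that degree is Bm7b5, so here it functions as iiø7, borrowed from the parallel minor.

bVI, iv, iiø7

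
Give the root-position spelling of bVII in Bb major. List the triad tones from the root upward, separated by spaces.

Ab C Eb

Scale degree 7 in Bb major is A. bVII uses the lowered form, Ab, taken from Bb minor. Stacking thirds in Bb minor on Ab gives Ab–C–Eb.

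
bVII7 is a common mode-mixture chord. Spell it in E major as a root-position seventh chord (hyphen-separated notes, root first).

Scale degree 7 in E major is D#. bVII7 uses the lowered form, D, taken from E minor. In E minor the chord on D is D–F#–A–C.

D-F#-A-C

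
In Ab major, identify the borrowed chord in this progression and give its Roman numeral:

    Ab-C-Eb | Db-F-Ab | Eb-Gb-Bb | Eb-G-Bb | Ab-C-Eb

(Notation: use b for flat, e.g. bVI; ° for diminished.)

v

The diatonic triads in Ab major are Ab, Bbm, Cm, Db, Eb, Fm, Gdim. Ab–C–Eb = Ab, Db–F–Ab = Db and Eb–G–Bb = Eb are all diatonic. Eb–Gb–Bb is not: scale degree 5 in Ab major carries Eb (V). In Ab minor the chord on that degree is Ebm, so here it functions as v, borrowed from the parallel minor.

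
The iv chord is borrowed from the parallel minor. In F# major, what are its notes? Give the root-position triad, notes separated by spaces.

B D F#

iv is built on scale degree 4, which is B in both F# major and its parallel. Stacking thirds in F# minor on B gives B–D–F#.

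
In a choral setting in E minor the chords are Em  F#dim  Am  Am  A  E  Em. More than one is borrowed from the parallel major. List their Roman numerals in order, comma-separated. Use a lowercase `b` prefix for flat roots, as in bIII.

The diatonic triads in E minor (with V from harmonic minor) are Em, F#dim, G, Am, B, C, D. Em, F#dim and Am are all diatonic. But A (A–C#–E) is foreign: the diatonic iv on degree 4 is Am, whereas A comes from E major. It is labeled IV. E (E–G#–B) doesn't fit — on degree 1 E minor would have Em (i). E is the degree-1 chord of E major, so it is the borrowed I.

IV, I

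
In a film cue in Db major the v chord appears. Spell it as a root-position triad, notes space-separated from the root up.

Ab Cb Eb

v is built on scale degree 5, which is Ab in both Db major and its parallel. Building the minor chord from the parallel minor on Ab: Ab–Cb–Eb.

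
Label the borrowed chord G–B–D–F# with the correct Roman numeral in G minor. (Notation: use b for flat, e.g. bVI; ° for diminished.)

Imaj7

G is scale degree 1 in G minor. G–B–D–F# is a major-seventh chord — the form found in G major, not the diatonic i (Gm). Borrowed into G minor it is written Imaj7.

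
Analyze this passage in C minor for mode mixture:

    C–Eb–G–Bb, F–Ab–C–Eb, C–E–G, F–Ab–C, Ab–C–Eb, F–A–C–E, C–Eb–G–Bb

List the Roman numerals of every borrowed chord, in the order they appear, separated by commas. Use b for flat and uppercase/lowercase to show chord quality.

I, IVmaj7

C minor has the diatonic set Cm, Ddim, Eb, Fm, G, Ab, Bb (with V from harmonic minor). C–Eb–G–Bb = Cm7, F–Ab–C–Eb = Fm7, F–Ab–C = Fm and Ab–C–Eb = Ab are all diatonic. But C–E–G is foreign: the diatonic i on degree 1 is Cm, whereas C comes from C major. It is labeled I. But F–A–C–E is foreign: the diatonic iv on degree 4 is Fm, whereas Fmaj7 comes from C major. It is labeled IVmaj7.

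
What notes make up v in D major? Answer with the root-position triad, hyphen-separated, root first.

The root, A, is scale degree 5 — the same note in D major and D minor; only the chord quality changes. Building the minor chord from the parallel minor on A: A–C–E.

A-C-E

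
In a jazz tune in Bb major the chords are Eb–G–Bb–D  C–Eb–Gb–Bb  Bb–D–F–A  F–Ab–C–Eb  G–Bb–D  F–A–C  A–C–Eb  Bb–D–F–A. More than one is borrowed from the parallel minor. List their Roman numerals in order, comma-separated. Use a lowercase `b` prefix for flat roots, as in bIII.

Bb major has the diatonic set Bb, Cm, Dm, Eb, F, Gm, Adim. Eb–G–Bb–D = Ebmaj7, Bb–D–F–A = Bbmaj7, G–Bb–D = Gm, F–A–C = F and A–C–Eb = Adim all belong to that set. C–Eb–Gb–Bb is not: scale degree 2 in Bb major carries Cm (ii). In Bb minor the chord on that degree is Cm7b5, so here it functions as iiø7, borrowed from the parallel minor. F–Ab–C–Eb is not: scale degree 5 in Bb major carries F (V). In Bb minor the chord on that degree is Fm7, so here it functions as v7, borrowed from the parallel minor.

iiø7, v7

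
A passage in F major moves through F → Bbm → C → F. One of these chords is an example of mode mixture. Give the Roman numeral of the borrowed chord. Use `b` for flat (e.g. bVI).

F major has the diatonic set F, Gm, Am, Bb, C, Dm, Edim. Of the given chords, F and C are diatonic. Bbm (Bb–Db–F) doesn't fit — on degree 4 F major would have Bb (IV). Bbm is the degree-4 chord of F minor, so it is the borrowed iv.

iv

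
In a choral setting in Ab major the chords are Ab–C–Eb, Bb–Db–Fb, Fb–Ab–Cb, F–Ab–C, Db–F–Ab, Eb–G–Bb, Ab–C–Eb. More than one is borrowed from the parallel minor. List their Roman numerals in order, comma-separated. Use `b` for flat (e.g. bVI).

ii°, bVI

Ab major has the diatonic set Ab, Bbm, Cm, Db, Eb, Fm, Gdim. Ab–C–Eb = Ab, F–Ab–C = Fm, Db–F–Ab = Db and Eb–G–Bb = Eb are all diatonic. Bb–Db–Fb is not: scale degree 2 in Ab major carries Bbm (ii). In Ab minor the chord on that degree is Bbdim, so here it functions as ii°, borrowed from the parallel minor. Fb–Ab–Cb is not: scale degree 6 in Ab major carries Fm (vi). In Ab minor the chord on that degree is Fb, so here it functions as bVI, borrowed from the parallel minor.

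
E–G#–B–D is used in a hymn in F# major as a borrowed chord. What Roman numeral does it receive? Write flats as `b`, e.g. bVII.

The root E is the lowered 7th scale degree — diatonically F# major has E# there. E–G#–B–D is a dominant-seventh chord — the form found in F# minor, not the diatonic vii° (E#dim). Borrowed into F# major it is written bVII7.

bVII7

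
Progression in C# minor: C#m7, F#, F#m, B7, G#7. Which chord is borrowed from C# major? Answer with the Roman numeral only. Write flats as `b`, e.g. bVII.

IV

C# minor has the diatonic set C#m, D#dim, E, F#m, G#, A, B (with V from harmonic minor). Of the given chords, C#m7, F#m, B7 and G#7 are diatonic. F# (F#–A#–C#) doesn't fit — on degree 4 C# minor would have F#m (iv). F# is the degree-4 chord of C# major, so it is the borrowed IV.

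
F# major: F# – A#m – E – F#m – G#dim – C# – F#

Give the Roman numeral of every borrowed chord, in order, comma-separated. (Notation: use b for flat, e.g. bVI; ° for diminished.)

The diatonic triads in F# major are F#, G#m, A#m, B, C#, D#m, E#dim. Of the given chords, F#, A#m and C# are diatonic. E (E–G#–B) is not: scale degree 7 in F# major carries E#dim (vii°). In F# minor the chord on that degree is E, so here it functions as bVII, borrowed from the parallel minor. F#m (F#–A–C#) is not: scale degree 1 in F# major carries F# (I). In F# minor the chord on that degree is F#m, so here it functions as i, borrowed from the parallel minor. G#dim (G#–B–D) doesn't fit — on degree 2 F# major would have G#m (ii). G#dim is the degree-2 chord of F# minor, so it is the borrowed ii°.

bVII, i, ii°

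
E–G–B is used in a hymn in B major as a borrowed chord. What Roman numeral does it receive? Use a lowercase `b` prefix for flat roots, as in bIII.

iv

The root E is the diatonic 4th degree of B major; the borrowing shows in the chord quality. The diatonic chord on degree 4 would be E (IV), but E–G–B is the minor chord from B minor. As a borrowed chord it is labeled iv.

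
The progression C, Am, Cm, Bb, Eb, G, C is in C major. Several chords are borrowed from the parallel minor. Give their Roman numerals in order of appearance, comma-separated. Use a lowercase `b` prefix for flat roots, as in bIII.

i, bVII, bIII

In C major the diatonic chords are C, Dm, Em, F, G, Am, Bdim. Of the given chords, C, Am and G are diatonic. Cm (C–Eb–G) doesn't fit — on degree 1 C major would have C (I). Cm is the degree-1 chord of C minor, so it is the borrowed i. Bb (Bb–D–F) doesn't fit — on degree 7 C major would have Bdim (vii°). Bb is the degree-7 chord of C minor, so it is the borrowed bVII. Eb (Eb–G–Bb) is not: scale degree 3 in C major carries Em (iii). In C minor the chord on that degree is Eb, so here it functions as bIII, borrowed from the parallel minor.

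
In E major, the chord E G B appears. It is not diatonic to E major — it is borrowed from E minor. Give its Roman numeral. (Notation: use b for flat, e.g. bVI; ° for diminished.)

i

E is scale degree 1 in E major. The diatonic chord on degree 1 would be E (I), but E–G–B is the minor chord from E minor. As a borrowed chord it is labeled i.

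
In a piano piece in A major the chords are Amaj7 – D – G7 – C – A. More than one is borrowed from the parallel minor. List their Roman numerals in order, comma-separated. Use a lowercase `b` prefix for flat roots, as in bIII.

In A major the diatonic chords are A, Bm, C#m, D, E, F#m, G#dim. Amaj7, D and A all belong to that set. G7 (G–B–D–F) doesn't fit — on degree 7 A major would have G#dim (vii°). G7 is the degree-7 chord of A minor, so it is the borrowed bVII7. C (C–E–G) is not: scale degree 3 in A major carries C#m (iii). In A minor the chord on that degree is C, so here it functions as bIII, borrowed from the parallel minor.

bVII7, bIII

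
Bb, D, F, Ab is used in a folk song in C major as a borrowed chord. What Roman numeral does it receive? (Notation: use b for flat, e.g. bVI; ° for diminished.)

In C major scale degree 7 is B; Bb is its lowered form, from C minor. The diatonic chord on degree 7 would be Bdim (vii°), but Bb–D–F–Ab is the dominant-seventh chord from C minor. As a borrowed chord it is labeled bVII7.

bVII7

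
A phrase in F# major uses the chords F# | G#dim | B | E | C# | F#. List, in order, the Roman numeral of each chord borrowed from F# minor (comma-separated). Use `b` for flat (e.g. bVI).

ii°, bVII

F# major has the diatonic set F#, G#m, A#m, B, C#, D#m, E#dim. Of the given chords, F#, B and C# are diatonic. But G#dim (G#–B–D) is foreign: the diatonic ii on degree 2 is G#m, whereas G#dim comes from F# minor. It is labeled ii°. E (E–G#–B) doesn't fit — on degree 7 F# major would have E#dim (vii°). E is the degree-7 chord of F# minor, so it is the borrowed bVII.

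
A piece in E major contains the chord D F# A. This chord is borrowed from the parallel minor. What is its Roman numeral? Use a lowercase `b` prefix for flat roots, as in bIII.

bVII

In E major scale degree 7 is D#; D is its lowered form, from E minor. D–F#–A is a major chord — the form found in E minor, not the diatonic vii° (D#dim). Borrowed into E major it is written bVII.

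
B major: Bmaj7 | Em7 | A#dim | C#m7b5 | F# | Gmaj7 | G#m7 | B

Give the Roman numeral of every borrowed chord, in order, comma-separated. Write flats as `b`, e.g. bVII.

B major has the diatonic set B, C#m, D#m, E, F#, G#m, A#dim. Bmaj7, A#dim, F#, G#m7 and B all belong to that set. Em7 (E–G–B–D) doesn't fit — on degree 4 B major would have E (IV). Em7 is the degree-4 chord of B minor, so it is the borrowed iv7. But C#m7b5 (C#–E–G–B) is foreign: the diatonic ii on degree 2 is C#m, whereas C#m7b5 comes from B minor. It is labeled iiø7. But Gmaj7 (G–B–D–F#) is foreign: the diatonic vi on degree 6 is G#m, whereas Gmaj7 comes from B minor. It is labeled bVImaj7.

iv7, iiø7, bVImaj7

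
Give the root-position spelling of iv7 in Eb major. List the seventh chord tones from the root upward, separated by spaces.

iv7 is built on scale degree 4, which is Ab in both Eb major and its parallel. Stacking thirds in Eb minor on Ab gives Ab–Cb–Eb–Gb.

Ab Cb Eb Gb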